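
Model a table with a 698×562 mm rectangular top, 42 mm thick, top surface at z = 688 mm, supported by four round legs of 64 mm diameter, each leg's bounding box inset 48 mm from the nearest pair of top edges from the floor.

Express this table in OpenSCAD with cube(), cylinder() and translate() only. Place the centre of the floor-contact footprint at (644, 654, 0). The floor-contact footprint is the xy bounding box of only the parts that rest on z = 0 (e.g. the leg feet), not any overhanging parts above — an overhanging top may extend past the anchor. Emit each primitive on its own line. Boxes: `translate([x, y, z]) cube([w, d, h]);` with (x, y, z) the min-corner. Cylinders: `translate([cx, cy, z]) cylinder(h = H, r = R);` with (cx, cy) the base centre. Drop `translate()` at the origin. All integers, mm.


translate([295, 373, 646]) cube([698, 562, 42]);
translate([375, 453, 0]) cylinder(h = 646, r = 32);
translate([913, 453, 0]) cylinder(h = 646, r = 32);
translate([375, 855, 0]) cylinder(h = 646, r = 32);
translate([913, 855, 0]) cylinder(h = 646, r = 32);


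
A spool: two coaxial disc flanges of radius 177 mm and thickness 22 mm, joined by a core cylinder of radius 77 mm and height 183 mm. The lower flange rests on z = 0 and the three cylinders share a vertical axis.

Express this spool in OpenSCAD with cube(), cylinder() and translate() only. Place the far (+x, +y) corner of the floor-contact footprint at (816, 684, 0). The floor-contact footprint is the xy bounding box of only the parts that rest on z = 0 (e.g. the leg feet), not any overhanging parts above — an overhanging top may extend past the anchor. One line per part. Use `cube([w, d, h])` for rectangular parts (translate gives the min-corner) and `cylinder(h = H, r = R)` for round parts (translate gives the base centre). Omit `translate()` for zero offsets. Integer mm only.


translate([639, 507, 0]) cylinder(h = 22, r = 177);
translate([639, 507, 22]) cylinder(h = 183, r = 77);
translate([639, 507, 205]) cylinder(h = 22, r = 177);


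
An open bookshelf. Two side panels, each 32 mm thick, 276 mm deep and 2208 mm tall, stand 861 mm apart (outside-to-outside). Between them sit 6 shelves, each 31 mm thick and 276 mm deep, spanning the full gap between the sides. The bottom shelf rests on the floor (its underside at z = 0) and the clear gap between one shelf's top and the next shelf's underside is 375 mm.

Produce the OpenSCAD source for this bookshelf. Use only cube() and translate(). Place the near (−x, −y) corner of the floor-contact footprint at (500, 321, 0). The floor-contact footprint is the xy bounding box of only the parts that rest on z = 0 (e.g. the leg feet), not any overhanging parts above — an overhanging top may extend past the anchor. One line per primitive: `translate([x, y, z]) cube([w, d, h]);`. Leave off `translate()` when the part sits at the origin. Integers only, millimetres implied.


translate([500, 321, 0]) cube([32, 276, 2208]);
translate([1329, 321, 0]) cube([32, 276, 2208]);
translate([532, 321, 0]) cube([797, 276, 31]);
translate([532, 321, 406]) cube([797, 276, 31]);
translate([532, 321, 812]) cube([797, 276, 31]);
translate([532, 321, 1218]) cube([797, 276, 31]);
translate([532, 321, 1624]) cube([797, 276, 31]);
translate([532, 321, 2030]) cube([797, 276, 31]);


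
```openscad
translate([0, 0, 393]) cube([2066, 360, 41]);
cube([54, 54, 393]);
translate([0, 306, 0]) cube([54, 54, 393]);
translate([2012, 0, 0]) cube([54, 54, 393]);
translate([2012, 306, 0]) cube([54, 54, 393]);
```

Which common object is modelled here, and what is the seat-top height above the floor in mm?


A bench. The seat-top height is 434 mm.

A long slab on four corner posts — a bench. The slab sits at z = 393 with thickness 41, so the top is 393 + 41 = 434 mm.


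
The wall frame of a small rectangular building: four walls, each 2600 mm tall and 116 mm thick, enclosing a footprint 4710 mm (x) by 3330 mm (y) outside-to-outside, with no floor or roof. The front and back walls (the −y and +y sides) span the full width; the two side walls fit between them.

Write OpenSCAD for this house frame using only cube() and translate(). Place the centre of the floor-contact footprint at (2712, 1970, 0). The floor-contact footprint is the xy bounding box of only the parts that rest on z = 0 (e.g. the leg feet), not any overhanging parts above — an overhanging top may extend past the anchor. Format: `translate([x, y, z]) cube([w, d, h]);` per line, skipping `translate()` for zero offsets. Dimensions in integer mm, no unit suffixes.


translate([357, 305, 0]) cube([4710, 116, 2600]);
translate([357, 3519, 0]) cube([4710, 116, 2600]);
translate([357, 421, 0]) cube([116, 3098, 2600]);
translate([4951, 421, 0]) cube([116, 3098, 2600]);


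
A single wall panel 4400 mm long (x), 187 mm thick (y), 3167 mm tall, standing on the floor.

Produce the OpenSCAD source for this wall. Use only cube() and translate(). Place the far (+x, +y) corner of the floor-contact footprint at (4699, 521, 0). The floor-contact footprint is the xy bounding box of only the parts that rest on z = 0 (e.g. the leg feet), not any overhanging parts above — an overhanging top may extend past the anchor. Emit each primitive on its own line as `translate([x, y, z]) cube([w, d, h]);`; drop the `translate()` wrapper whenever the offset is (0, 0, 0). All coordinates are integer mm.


translate([299, 334, 0]) cube([4400, 187, 3167]);


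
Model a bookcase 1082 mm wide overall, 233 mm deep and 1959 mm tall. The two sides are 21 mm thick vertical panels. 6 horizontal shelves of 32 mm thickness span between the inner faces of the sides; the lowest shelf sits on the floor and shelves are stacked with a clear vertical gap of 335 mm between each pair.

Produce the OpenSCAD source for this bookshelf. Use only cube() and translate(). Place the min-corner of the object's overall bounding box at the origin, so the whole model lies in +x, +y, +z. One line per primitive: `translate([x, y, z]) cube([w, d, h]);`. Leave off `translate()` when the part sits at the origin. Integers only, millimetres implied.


cube([21, 233, 1959]);
translate([1061, 0, 0]) cube([21, 233, 1959]);
translate([21, 0, 0]) cube([1040, 233, 32]);
translate([21, 0, 367]) cube([1040, 233, 32]);
translate([21, 0, 734]) cube([1040, 233, 32]);
translate([21, 0, 1101]) cube([1040, 233, 32]);
translate([21, 0, 1468]) cube([1040, 233, 32]);
translate([21, 0, 1835]) cube([1040, 233, 32]);


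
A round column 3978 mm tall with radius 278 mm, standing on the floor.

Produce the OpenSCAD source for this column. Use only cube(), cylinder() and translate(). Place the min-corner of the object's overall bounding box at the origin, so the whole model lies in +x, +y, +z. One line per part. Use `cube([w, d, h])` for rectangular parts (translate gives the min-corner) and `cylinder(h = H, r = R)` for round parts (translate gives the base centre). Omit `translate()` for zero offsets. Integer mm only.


translate([278, 278, 0]) cylinder(h = 3978, r = 278);


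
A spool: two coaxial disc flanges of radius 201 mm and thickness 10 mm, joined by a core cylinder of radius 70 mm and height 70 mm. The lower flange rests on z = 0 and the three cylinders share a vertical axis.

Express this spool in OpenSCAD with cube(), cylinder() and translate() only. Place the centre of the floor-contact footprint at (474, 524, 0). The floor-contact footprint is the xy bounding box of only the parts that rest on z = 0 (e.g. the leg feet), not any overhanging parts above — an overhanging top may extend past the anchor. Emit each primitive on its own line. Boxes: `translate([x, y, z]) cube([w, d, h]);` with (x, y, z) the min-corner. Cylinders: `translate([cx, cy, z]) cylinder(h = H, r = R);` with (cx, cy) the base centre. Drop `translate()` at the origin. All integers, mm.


translate([474, 524, 0]) cylinder(h = 10, r = 201);
translate([474, 524, 10]) cylinder(h = 70, r = 70);
translate([474, 524, 80]) cylinder(h = 10, r = 201);


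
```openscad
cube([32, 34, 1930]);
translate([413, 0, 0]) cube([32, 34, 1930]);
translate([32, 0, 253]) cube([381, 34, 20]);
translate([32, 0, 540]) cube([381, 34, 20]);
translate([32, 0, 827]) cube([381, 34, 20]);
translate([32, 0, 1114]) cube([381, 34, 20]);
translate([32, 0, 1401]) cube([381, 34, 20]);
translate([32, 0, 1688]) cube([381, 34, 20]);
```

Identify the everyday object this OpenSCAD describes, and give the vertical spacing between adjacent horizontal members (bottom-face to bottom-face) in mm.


A ladder. The rung spacing is 287 mm.

Two tall 32×34 posts with 6 short bars between them — a ladder. Adjacent rungs sit at z = 253 and z = 540, so the spacing is 540 − 253 = 287 mm.


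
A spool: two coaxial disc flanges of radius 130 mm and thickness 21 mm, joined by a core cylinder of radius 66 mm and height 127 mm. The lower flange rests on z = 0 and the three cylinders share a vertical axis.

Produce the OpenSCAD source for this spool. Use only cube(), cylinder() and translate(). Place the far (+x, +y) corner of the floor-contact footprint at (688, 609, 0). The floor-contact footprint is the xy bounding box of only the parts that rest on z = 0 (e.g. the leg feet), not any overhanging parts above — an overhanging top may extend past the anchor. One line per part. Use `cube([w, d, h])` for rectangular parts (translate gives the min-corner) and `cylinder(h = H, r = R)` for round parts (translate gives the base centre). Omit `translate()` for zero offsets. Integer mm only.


translate([558, 479, 0]) cylinder(h = 21, r = 130);
translate([558, 479, 21]) cylinder(h = 127, r = 66);
translate([558, 479, 148]) cylinder(h = 21, r = 130);


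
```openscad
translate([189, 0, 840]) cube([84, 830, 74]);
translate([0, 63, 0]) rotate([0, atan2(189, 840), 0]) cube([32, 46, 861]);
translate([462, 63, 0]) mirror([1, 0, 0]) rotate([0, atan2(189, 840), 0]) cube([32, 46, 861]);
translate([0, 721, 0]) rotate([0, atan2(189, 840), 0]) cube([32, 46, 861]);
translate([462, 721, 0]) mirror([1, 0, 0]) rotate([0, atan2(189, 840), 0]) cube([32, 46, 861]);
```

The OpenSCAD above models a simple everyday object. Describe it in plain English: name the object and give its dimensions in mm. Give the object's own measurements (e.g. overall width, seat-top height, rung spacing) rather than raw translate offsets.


A sawhorse. A 84×830×74 mm beam (x, y, z) sits on two A-frame leg pairs. Each pair is two raked legs of 32×46 mm section (46 mm along y) splaying symmetrically in x. Each leg rises 840 mm vertically over 189 mm of horizontal reach and is 861 mm long along its own axis. Every leg's outer bottom edge rests on the floor and its outer top edge meets a bottom edge of the beam — the left legs (tilting toward +x) meet the beam's −x bottom edge, the right legs (their mirror images, tilting toward −x) meet its +x bottom edge — so the leg tops tuck under the beam, the beam's underside is 840 mm above the floor, and the feet are 462 mm apart outside-to-outside with the beam centred between them. The two leg pairs are set in 63 mm from either end of the beam.


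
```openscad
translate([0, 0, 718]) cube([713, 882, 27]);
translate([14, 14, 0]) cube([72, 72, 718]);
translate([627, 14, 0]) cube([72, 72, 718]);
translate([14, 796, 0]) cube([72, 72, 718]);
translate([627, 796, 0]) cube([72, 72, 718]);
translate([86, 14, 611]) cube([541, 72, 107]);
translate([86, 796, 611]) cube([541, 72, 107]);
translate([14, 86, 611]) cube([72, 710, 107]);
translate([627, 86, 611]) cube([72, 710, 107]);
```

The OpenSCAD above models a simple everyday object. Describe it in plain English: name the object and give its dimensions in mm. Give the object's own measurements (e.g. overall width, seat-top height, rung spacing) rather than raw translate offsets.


A table: top 713 mm (x) × 882 mm (y), 27 mm thick, upper face at z = 745 mm, on four 72×72 mm square legs, each inset 14 mm from the nearest pair of top edges from z = 0 to the bottom of the top. Four apron rails, 72 mm thick and 107 mm tall, run between adjacent legs with their top edges flush with the underside of the top and their outer faces flush with the legs' outer faces.


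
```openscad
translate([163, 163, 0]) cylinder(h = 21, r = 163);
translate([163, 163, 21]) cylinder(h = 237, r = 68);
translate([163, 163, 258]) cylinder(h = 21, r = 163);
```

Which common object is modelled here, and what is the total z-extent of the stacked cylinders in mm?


A spool. The overall height is 279 mm.

Three coaxial cylinders, large–small–large — a spool. Two 21 mm flanges and a 237 mm core give 21 + 237 + 21 = 279 mm.


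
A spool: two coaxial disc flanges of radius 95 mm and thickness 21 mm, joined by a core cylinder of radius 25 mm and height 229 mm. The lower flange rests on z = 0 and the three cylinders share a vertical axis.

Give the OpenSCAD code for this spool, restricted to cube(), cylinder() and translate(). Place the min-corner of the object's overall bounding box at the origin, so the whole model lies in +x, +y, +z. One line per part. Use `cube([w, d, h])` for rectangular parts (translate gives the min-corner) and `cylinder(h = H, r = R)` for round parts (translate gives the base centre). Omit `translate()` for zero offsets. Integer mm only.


translate([95, 95, 0]) cylinder(h = 21, r = 95);
translate([95, 95, 21]) cylinder(h = 229, r = 25);
translate([95, 95, 250]) cylinder(h = 21, r = 95);


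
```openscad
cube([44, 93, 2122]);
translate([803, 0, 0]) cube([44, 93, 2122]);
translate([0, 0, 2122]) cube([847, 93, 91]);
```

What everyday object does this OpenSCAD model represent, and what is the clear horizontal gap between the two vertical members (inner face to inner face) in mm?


A door frame. The clear opening width is 759 mm.

Two 2122 mm tall posts with a header on top — a door frame. The left jamb is 44 mm wide at x = 0; the right jamb starts at x = 803. The clear opening is 803 − 44 = 759 mm.


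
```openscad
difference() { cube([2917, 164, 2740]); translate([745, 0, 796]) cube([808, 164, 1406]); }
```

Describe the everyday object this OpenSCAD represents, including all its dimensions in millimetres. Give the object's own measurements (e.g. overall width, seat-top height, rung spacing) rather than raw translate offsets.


A wall 2917 mm long (x), 164 mm thick (y), 2740 mm tall, with a rectangular window opening cut through it. The opening is 808 mm wide and 1406 mm tall; its sill is at z = 796 mm and its near (−x) edge is 745 mm from the wall's −x end. The opening passes through the full wall thickness.


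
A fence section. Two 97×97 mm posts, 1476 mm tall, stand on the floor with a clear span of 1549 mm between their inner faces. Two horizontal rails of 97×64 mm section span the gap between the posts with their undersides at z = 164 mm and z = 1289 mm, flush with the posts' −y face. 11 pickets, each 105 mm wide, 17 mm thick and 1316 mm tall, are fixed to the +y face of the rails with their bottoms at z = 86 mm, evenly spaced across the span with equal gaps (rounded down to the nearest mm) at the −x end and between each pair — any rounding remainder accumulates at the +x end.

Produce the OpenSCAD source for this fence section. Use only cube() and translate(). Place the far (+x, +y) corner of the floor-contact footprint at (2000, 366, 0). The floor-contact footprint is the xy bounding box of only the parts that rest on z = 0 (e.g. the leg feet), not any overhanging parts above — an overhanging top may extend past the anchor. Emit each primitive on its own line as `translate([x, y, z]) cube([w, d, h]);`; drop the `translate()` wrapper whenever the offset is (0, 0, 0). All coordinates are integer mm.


translate([257, 269, 0]) cube([97, 97, 1476]);
translate([1903, 269, 0]) cube([97, 97, 1476]);
translate([354, 269, 164]) cube([1549, 97, 64]);
translate([354, 269, 1289]) cube([1549, 97, 64]);
translate([386, 366, 86]) cube([105, 17, 1316]);
translate([523, 366, 86]) cube([105, 17, 1316]);
translate([660, 366, 86]) cube([105, 17, 1316]);
translate([797, 366, 86]) cube([105, 17, 1316]);
translate([934, 366, 86]) cube([105, 17, 1316]);
translate([1071, 366, 86]) cube([105, 17, 1316]);
translate([1208, 366, 86]) cube([105, 17, 1316]);
translate([1345, 366, 86]) cube([105, 17, 1316]);
translate([1482, 366, 86]) cube([105, 17, 1316]);
translate([1619, 366, 86]) cube([105, 17, 1316]);
translate([1756, 366, 86]) cube([105, 17, 1316]);


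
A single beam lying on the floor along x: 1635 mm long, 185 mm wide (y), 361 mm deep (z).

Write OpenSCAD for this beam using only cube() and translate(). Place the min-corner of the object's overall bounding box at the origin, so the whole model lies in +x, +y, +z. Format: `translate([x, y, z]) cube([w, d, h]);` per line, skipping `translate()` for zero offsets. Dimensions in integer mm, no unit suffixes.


cube([1635, 185, 361]);


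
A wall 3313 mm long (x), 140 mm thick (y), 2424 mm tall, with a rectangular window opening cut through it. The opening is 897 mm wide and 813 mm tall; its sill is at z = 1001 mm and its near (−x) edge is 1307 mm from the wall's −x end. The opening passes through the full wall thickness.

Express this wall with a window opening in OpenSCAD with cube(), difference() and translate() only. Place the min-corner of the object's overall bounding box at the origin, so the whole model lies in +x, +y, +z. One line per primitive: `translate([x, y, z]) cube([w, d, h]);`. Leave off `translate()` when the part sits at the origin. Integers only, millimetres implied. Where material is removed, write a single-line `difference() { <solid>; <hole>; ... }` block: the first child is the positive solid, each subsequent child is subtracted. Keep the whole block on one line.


difference() { cube([3313, 140, 2424]); translate([1307, 0, 1001]) cube([897, 140, 813]); }


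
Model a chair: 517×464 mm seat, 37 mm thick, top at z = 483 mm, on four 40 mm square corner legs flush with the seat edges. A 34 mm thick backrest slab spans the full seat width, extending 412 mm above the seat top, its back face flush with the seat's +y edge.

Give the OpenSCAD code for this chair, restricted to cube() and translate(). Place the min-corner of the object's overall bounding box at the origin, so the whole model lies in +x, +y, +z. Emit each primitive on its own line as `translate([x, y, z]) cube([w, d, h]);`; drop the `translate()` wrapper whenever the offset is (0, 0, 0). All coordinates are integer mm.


translate([0, 0, 446]) cube([517, 464, 37]);
cube([40, 40, 446]);
translate([477, 0, 0]) cube([40, 40, 446]);
translate([0, 424, 0]) cube([40, 40, 446]);
translate([477, 424, 0]) cube([40, 40, 446]);
translate([0, 430, 483]) cube([517, 34, 412]);


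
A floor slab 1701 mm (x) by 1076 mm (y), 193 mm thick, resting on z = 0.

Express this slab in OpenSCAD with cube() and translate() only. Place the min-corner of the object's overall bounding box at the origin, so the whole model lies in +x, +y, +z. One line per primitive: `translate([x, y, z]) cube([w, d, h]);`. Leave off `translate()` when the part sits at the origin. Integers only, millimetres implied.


cube([1701, 1076, 193]);


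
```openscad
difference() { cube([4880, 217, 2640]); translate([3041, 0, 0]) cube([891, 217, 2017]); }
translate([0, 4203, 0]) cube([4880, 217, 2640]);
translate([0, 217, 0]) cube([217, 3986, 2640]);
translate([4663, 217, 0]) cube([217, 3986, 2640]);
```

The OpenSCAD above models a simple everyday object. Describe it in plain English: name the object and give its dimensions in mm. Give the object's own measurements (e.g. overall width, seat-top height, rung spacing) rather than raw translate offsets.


A single room: four walls, each 2640 mm tall and 217 mm thick, enclosing an outside footprint 4880×4420 mm (x × y), no floor or roof. The front and back walls (−y and +y sides) run the full x-width; the side walls fit between their inner faces. A door opening 891 mm wide and 2017 mm tall is cut through the front wall from the floor up, its −x edge 3041 mm from the wall's −x end.


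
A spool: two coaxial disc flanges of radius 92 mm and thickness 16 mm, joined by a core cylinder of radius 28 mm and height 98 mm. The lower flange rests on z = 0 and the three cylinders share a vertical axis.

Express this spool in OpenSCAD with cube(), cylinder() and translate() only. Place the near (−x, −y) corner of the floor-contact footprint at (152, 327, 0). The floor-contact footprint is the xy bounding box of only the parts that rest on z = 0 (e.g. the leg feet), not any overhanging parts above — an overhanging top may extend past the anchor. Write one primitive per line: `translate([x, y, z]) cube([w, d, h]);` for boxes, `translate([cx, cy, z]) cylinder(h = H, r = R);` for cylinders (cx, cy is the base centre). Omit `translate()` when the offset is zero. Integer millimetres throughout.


translate([244, 419, 0]) cylinder(h = 16, r = 92);
translate([244, 419, 16]) cylinder(h = 98, r = 28);
translate([244, 419, 114]) cylinder(h = 16, r = 92);


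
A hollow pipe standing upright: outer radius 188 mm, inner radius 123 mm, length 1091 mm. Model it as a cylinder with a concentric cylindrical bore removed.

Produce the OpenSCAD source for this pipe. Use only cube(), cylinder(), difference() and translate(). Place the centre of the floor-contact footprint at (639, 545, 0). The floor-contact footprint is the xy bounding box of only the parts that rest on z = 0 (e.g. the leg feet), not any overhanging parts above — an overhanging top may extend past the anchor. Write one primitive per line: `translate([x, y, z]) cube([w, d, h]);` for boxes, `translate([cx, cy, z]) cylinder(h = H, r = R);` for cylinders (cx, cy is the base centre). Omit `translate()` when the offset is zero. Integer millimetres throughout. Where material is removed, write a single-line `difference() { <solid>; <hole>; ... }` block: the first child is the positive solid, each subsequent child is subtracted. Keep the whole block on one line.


difference() { translate([639, 545, 0]) cylinder(h = 1091, r = 188); translate([639, 545, 0]) cylinder(h = 1091, r = 123); }


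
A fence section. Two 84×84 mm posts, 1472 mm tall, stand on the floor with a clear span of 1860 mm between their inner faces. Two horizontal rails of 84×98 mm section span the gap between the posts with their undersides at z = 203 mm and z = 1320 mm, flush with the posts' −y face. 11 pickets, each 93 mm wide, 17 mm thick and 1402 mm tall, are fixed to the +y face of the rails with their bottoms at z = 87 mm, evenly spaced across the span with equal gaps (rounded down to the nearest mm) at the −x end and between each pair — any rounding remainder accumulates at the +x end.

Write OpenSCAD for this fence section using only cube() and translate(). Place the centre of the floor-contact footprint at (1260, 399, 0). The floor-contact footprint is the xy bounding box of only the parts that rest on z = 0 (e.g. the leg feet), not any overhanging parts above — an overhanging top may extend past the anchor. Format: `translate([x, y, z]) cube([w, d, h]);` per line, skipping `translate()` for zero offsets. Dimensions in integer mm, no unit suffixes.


translate([246, 357, 0]) cube([84, 84, 1472]);
translate([2190, 357, 0]) cube([84, 84, 1472]);
translate([330, 357, 203]) cube([1860, 84, 98]);
translate([330, 357, 1320]) cube([1860, 84, 98]);
translate([399, 441, 87]) cube([93, 17, 1402]);
translate([561, 441, 87]) cube([93, 17, 1402]);
translate([723, 441, 87]) cube([93, 17, 1402]);
translate([885, 441, 87]) cube([93, 17, 1402]);
translate([1047, 441, 87]) cube([93, 17, 1402]);
translate([1209, 441, 87]) cube([93, 17, 1402]);
translate([1371, 441, 87]) cube([93, 17, 1402]);
translate([1533, 441, 87]) cube([93, 17, 1402]);
translate([1695, 441, 87]) cube([93, 17, 1402]);
translate([1857, 441, 87]) cube([93, 17, 1402]);
translate([2019, 441, 87]) cube([93, 17, 1402]);


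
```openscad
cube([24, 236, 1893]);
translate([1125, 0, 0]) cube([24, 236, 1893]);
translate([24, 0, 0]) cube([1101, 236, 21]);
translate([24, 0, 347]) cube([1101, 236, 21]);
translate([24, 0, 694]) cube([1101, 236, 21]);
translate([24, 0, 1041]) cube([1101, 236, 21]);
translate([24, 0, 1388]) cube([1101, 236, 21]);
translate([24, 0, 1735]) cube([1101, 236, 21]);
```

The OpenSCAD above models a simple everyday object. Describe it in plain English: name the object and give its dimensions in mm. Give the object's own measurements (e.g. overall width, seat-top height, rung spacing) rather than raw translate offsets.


An open bookshelf. Two side panels, each 24 mm thick, 236 mm deep and 1893 mm tall, stand 1149 mm apart (outside-to-outside). Between them sit 6 shelves, each 21 mm thick and 236 mm deep, spanning the full gap between the sides. The bottom shelf rests on the floor (its underside at z = 0) and the clear gap between one shelf's top and the next shelf's underside is 326 mm.


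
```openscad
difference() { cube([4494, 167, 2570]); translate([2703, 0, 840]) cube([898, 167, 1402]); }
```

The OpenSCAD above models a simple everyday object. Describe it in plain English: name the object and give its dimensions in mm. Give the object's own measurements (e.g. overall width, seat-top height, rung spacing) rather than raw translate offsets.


A wall 4494 mm long (x), 167 mm thick (y), 2570 mm tall, with a rectangular window opening cut through it. The opening is 898 mm wide and 1402 mm tall; its sill is at z = 840 mm and its near (−x) edge is 2703 mm from the wall's −x end. The opening passes through the full wall thickness.


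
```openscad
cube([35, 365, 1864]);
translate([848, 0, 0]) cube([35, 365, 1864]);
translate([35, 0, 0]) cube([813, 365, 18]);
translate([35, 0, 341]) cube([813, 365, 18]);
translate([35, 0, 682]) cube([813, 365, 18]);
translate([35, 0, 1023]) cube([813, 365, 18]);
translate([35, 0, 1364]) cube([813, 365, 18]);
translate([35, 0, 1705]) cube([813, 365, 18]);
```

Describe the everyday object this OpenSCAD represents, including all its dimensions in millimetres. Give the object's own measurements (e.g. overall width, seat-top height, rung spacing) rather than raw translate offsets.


An open bookshelf. Two side panels, each 35 mm thick, 365 mm deep and 1864 mm tall, stand 883 mm apart (outside-to-outside). Between them sit 6 shelves, each 18 mm thick and 365 mm deep, spanning the full gap between the sides. The bottom shelf rests on the floor (its underside at z = 0) and the clear gap between one shelf's top and the next shelf's underside is 323 mm.


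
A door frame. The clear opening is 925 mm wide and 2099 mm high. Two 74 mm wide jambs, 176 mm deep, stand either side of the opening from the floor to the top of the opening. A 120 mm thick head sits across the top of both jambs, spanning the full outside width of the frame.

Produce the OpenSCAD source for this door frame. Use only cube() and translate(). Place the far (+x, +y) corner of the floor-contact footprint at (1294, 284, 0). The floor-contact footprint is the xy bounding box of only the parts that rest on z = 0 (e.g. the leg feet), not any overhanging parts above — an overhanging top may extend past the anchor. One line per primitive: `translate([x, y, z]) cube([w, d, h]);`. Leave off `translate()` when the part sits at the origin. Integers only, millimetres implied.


translate([221, 108, 0]) cube([74, 176, 2099]);
translate([1220, 108, 0]) cube([74, 176, 2099]);
translate([221, 108, 2099]) cube([1073, 176, 120]);


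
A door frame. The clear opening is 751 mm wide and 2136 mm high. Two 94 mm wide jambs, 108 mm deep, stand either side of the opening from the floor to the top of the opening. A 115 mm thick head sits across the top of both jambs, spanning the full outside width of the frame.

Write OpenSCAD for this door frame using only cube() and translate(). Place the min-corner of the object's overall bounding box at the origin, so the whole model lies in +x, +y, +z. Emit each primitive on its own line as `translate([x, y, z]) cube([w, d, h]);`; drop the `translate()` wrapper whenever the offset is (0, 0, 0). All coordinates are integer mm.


cube([94, 108, 2136]);
translate([845, 0, 0]) cube([94, 108, 2136]);
translate([0, 0, 2136]) cube([939, 108, 115]);


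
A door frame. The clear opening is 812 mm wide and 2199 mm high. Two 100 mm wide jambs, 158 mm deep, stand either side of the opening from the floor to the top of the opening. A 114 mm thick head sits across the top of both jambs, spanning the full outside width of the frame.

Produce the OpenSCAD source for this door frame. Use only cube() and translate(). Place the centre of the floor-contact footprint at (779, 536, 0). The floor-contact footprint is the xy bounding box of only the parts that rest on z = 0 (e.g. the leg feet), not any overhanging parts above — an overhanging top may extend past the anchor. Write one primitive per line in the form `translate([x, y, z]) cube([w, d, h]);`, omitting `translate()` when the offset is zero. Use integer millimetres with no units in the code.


translate([273, 457, 0]) cube([100, 158, 2199]);
translate([1185, 457, 0]) cube([100, 158, 2199]);
translate([273, 457, 2199]) cube([1012, 158, 114]);


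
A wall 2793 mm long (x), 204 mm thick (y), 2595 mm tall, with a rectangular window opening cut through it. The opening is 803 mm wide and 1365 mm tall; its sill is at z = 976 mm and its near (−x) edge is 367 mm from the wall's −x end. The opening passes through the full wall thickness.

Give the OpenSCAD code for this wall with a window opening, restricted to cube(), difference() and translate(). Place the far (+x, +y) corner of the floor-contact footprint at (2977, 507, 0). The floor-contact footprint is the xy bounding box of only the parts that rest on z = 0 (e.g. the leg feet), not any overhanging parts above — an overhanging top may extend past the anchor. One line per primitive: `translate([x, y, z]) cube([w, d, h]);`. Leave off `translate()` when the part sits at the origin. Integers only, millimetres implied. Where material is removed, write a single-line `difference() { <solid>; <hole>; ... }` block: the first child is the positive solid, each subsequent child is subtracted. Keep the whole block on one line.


difference() { translate([184, 303, 0]) cube([2793, 204, 2595]); translate([551, 303, 976]) cube([803, 204, 1365]); }


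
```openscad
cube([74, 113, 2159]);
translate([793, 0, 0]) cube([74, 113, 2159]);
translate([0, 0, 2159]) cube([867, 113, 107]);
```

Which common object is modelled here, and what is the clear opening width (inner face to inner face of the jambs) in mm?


A door frame. The clear opening width is 719 mm.

Two 2159 mm tall posts with a header on top — a door frame. The left jamb is 74 mm wide at x = 0; the right jamb starts at x = 793. The clear opening is 793 − 74 = 719 mm.


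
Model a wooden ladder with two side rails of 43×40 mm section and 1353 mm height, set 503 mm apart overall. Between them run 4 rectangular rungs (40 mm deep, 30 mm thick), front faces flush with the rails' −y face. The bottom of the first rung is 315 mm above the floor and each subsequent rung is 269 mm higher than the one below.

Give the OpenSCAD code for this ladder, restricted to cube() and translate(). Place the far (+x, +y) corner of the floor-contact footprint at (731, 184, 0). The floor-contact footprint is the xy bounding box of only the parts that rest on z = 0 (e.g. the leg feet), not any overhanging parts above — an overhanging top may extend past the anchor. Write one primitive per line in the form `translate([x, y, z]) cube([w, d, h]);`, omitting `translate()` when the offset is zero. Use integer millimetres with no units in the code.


translate([228, 144, 0]) cube([43, 40, 1353]);
translate([688, 144, 0]) cube([43, 40, 1353]);
translate([271, 144, 315]) cube([417, 40, 30]);
translate([271, 144, 584]) cube([417, 40, 30]);
translate([271, 144, 853]) cube([417, 40, 30]);
translate([271, 144, 1122]) cube([417, 40, 30]);


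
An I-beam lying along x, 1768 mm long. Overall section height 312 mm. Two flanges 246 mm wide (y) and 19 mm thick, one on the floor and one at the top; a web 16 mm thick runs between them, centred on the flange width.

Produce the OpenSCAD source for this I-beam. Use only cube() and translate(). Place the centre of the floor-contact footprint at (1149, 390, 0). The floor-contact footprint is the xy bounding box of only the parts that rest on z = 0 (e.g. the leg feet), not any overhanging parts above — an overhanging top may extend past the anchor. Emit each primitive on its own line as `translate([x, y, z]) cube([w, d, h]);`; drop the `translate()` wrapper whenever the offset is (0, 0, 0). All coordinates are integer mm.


translate([265, 267, 0]) cube([1768, 246, 19]);
translate([265, 382, 19]) cube([1768, 16, 274]);
translate([265, 267, 293]) cube([1768, 246, 19]);


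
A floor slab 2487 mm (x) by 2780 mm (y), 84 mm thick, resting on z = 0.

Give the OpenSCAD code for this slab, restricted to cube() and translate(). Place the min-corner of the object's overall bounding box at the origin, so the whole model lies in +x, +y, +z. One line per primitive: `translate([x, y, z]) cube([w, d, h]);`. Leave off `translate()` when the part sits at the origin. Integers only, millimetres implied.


cube([2487, 2780, 84]);


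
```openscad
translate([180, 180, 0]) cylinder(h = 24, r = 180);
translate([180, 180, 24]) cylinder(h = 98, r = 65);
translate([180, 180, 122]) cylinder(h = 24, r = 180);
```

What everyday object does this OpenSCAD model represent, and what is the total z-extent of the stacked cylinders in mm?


A spool. The overall height is 146 mm.

Three coaxial cylinders, large–small–large — a spool. Two 24 mm flanges and a 98 mm core give 24 + 98 + 24 = 146 mm.


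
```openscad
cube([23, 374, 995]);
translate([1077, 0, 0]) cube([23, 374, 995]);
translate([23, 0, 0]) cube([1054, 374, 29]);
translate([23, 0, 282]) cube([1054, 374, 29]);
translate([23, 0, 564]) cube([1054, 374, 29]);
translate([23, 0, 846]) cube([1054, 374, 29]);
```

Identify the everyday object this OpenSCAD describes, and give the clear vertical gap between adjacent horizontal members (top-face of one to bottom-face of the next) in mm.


A bookshelf. The clear shelf gap is 253 mm.

Two tall side panels with 4 horizontal boards between them — a bookshelf. The first two shelf undersides are at z = 0 and z = 282; with shelf thickness 29, the clear gap is 282 − 0 − 29 = 253 mm.


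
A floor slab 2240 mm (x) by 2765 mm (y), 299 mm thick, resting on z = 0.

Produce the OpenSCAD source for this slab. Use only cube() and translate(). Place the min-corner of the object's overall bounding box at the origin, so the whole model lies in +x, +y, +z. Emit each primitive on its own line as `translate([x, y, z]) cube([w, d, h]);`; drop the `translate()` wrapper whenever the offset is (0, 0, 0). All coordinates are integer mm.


cube([2240, 2765, 299]);


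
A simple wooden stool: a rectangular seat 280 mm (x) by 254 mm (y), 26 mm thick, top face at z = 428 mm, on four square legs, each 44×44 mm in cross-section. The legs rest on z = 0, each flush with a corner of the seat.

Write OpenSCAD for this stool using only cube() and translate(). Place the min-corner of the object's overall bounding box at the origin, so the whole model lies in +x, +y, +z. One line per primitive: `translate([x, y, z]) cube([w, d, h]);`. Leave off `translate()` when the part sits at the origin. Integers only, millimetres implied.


translate([0, 0, 402]) cube([280, 254, 26]);
cube([44, 44, 402]);
translate([236, 0, 0]) cube([44, 44, 402]);
translate([0, 210, 0]) cube([44, 44, 402]);
translate([236, 210, 0]) cube([44, 44, 402]);


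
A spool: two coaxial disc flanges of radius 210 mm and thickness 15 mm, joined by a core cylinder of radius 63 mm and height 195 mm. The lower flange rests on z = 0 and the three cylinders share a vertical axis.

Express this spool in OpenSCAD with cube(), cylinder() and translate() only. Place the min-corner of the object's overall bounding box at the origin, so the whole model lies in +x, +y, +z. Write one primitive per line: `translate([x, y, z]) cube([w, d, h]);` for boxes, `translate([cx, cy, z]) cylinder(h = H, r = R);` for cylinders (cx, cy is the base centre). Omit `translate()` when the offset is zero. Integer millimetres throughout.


translate([210, 210, 0]) cylinder(h = 15, r = 210);
translate([210, 210, 15]) cylinder(h = 195, r = 63);
translate([210, 210, 210]) cylinder(h = 15, r = 210);


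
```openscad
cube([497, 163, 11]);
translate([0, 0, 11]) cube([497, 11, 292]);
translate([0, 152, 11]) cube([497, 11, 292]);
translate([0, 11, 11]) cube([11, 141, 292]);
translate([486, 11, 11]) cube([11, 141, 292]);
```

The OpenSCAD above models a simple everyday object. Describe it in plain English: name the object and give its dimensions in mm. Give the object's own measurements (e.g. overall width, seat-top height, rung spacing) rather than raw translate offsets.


An open-topped rectangular box: outside dimensions 497×163×303 mm, with a uniform wall and base thickness of 11 mm. The base is a full 497×163 slab on the floor; four walls sit on top of the base. The front and back walls (the −y and +y sides) span the full width; the two side walls fit between them.


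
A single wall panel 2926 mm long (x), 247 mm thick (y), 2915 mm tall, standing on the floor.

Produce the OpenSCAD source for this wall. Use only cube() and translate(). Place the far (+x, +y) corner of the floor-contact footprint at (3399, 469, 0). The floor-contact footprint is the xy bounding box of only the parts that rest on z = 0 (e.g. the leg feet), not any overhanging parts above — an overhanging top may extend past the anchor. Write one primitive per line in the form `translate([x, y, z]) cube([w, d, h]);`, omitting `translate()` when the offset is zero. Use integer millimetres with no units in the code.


translate([473, 222, 0]) cube([2926, 247, 2915]);


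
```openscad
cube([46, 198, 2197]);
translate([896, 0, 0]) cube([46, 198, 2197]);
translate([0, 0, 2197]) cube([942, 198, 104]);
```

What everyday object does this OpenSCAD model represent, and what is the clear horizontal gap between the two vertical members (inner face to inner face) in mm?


A door frame. The clear opening width is 850 mm.

Two 2197 mm tall posts with a header on top — a door frame. The left jamb is 46 mm wide at x = 0; the right jamb starts at x = 896. The clear opening is 896 − 46 = 850 mm.


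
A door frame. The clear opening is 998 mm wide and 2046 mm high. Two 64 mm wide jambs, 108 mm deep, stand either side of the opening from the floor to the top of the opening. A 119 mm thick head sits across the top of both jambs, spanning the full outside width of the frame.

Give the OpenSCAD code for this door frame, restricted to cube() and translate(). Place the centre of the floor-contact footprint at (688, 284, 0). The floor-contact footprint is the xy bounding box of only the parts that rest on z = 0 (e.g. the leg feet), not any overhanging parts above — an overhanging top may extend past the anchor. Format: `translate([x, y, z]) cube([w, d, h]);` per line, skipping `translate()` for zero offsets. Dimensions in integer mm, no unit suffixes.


translate([125, 230, 0]) cube([64, 108, 2046]);
translate([1187, 230, 0]) cube([64, 108, 2046]);
translate([125, 230, 2046]) cube([1126, 108, 119]);


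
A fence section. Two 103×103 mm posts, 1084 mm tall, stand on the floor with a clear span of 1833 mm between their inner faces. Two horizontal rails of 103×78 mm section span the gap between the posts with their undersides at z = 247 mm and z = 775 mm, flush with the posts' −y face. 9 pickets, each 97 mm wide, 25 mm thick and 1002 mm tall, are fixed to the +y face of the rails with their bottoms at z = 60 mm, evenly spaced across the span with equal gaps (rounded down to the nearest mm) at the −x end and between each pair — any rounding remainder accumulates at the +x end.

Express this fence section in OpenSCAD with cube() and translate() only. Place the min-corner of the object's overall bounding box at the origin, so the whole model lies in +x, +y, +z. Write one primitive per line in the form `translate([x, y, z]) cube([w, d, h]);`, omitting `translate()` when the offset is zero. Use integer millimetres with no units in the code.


cube([103, 103, 1084]);
translate([1936, 0, 0]) cube([103, 103, 1084]);
translate([103, 0, 247]) cube([1833, 103, 78]);
translate([103, 0, 775]) cube([1833, 103, 78]);
translate([199, 103, 60]) cube([97, 25, 1002]);
translate([392, 103, 60]) cube([97, 25, 1002]);
translate([585, 103, 60]) cube([97, 25, 1002]);
translate([778, 103, 60]) cube([97, 25, 1002]);
translate([971, 103, 60]) cube([97, 25, 1002]);
translate([1164, 103, 60]) cube([97, 25, 1002]);
translate([1357, 103, 60]) cube([97, 25, 1002]);
translate([1550, 103, 60]) cube([97, 25, 1002]);
translate([1743, 103, 60]) cube([97, 25, 1002]);
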